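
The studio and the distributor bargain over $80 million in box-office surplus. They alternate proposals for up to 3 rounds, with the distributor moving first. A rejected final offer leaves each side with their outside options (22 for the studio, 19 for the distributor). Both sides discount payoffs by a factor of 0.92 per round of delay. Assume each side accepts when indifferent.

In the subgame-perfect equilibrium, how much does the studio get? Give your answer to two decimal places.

24.51

Round 3 (the distributor proposes): the studio gets 22 if talks fail, so the distributor offers 22 and keeps 58.
Round 2 (the studio proposes): the distributor can get 58 next round, worth 0.92 × 58 = 53.36 now, so the studio offers 53.36, keeping 26.64.
Round 1 (the distributor proposes): the studio can get 26.64 next round, worth 0.92 × 26.64 = 24.5088 now, so the distributor offers 24.5088, keeping 55.4912.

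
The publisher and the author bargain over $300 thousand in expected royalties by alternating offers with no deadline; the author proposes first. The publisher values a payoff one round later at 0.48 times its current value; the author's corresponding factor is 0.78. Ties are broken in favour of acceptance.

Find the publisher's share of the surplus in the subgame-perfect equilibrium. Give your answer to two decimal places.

50.64

Let x be the author's share when the author proposes and y be the publisher's share when the publisher proposes.
The publisher accepts iff offered ≥ 0.48·y, so x = 300 − 0.48y. Symmetrically y = 300 − 0.78x.
Substituting: x = 300 − 0.48(300 − 0.78x), giving x(1 − 0.78·0.48) = 300(1 − 0.48).
So x = 300 × 0.52 / 0.6256 ≈ 249.3606, and the publisher receives 300 − x ≈ 50.6394.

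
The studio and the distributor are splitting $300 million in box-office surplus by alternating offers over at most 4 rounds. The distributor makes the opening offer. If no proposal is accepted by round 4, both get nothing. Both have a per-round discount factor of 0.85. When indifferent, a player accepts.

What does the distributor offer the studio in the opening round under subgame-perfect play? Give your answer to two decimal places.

222.49

By backward induction:
Round 4 (the studio proposes): the distributor will accept anything ≥ 0, so the studio offers 0 and keeps 300.
Round 3 (the distributor proposes): the studio can get 300 next round, worth 0.85 × 300 = 255 now; the distributor offers that and keeps 45.
Round 2 (the studio proposes): the distributor can get 45 next round, worth 0.85 × 45 = 38.25 now, so the studio offers 38.25, keeping 261.75.
Round 1 (the distributor proposes): the studio can get 261.75 next round, worth 0.85 × 261.75 = 222.4875 now. The distributor offers 222.4875 and keeps 300 − 222.4875 = 77.5125.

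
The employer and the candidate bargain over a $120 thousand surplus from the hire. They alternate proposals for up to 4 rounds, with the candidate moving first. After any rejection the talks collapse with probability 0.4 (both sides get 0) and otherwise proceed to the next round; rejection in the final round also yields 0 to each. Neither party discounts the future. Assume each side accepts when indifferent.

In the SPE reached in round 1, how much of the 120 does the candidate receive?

By backward induction:
Round 4 (the employer proposes): the candidate will accept anything ≥ 0, so the employer offers 0 and keeps 120.
Round 3 (the candidate proposes): rejecting gives the employer an expected 0.6 × 120 = 72. The candidate offers 72 and keeps 120 − 72 = 48.
Round 2 (the employer proposes): rejecting gives the candidate an expected 0.6 × 48 = 28.8, so the employer offers 28.8, keeping 91.2.
Round 1 (the candidate proposes): rejecting gives the employer an expected 0.6 × 91.2 = 54.72, so the candidate offers 54.72, keeping 65.28.

65.28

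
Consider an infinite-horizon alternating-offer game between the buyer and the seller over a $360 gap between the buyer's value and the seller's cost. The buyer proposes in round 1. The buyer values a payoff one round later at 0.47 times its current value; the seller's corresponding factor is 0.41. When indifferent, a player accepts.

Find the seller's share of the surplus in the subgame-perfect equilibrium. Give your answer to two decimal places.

96.90

In a stationary SPE each proposer offers the other exactly their discounted continuation value.
If the buyer keeps x when proposing and the seller keeps y when proposing, then x = 360 − 0.41y and y = 360 − 0.47x.
Solving: x = 360(1 − 0.41) / (1 − 0.47·0.41) = 212.4 / 0.8073 ≈ 263.0992.
The seller gets 360 − 263.0992 ≈ 96.9008.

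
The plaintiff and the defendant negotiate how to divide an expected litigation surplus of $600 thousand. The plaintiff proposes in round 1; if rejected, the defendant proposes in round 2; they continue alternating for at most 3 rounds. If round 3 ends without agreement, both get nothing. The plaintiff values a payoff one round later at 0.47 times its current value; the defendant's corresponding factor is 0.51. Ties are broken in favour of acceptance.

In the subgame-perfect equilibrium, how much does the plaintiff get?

437.82

Solve by backward induction from round 3.
Round 3 (the plaintiff proposes): the defendant will accept anything ≥ 0, so the plaintiff offers 0 and keeps 600.
Round 2 (the defendant proposes): the plaintiff can get 600 next round, worth 0.47 × 600 = 282 now, so the defendant offers 282, keeping 318.
Round 1 (the plaintiff proposes): the defendant can get 318 next round, worth 0.51 × 318 = 162.18 now. The plaintiff offers 162.18 and keeps 600 − 162.18 = 437.82.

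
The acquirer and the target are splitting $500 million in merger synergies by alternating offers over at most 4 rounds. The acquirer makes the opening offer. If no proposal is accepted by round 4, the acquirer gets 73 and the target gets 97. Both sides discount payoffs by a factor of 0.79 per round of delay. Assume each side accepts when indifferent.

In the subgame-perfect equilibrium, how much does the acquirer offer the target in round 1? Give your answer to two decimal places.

293.48

Work backward from the last round.
Round 4 (the target proposes): the acquirer gets 73 if talks fail, so the target offers 73 and keeps 427.
Round 3 (the acquirer proposes): the target can get 427 next round, worth 0.79 × 427 = 337.33 now. The acquirer offers 337.33 and keeps 500 − 337.33 = 162.67.
Round 2 (the target proposes): the acquirer can get 162.67 next round, worth 0.79 × 162.67 = 128.5093 now. The target offers 128.5093 and keeps 500 − 128.5093 = 371.4907.
Round 1 (the acquirer proposes): the target can get 371.4907 next round, worth 0.79 × 371.4907 = 293.477653 now; the acquirer offers that and keeps 206.522347.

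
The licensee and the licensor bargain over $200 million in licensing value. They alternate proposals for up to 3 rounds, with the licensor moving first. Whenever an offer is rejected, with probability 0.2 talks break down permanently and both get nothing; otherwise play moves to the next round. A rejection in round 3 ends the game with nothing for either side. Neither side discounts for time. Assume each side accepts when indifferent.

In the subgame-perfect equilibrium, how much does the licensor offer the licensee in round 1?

32

Round 3 (the licensor proposes): rejection yields 0 for the licensee; the licensor offers 0 and keeps 200.
Round 2 (the licensee proposes): rejecting gives the licensor an expected 0.8 × 200 = 160; the licensee offers that and keeps 40.
Round 1 (the licensor proposes): rejecting gives the licensee an expected 0.8 × 40 = 32, so the licensor offers 32, keeping 168.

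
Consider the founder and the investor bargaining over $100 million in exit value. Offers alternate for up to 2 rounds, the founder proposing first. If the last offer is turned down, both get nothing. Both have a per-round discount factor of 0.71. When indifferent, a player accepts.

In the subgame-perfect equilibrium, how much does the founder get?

Round 2 (the investor proposes): rejection yields 0 for the founder; the investor offers 0 and keeps 100.
Round 1 (the founder proposes): the investor can get 100 next round, worth 0.71 × 100 = 71 now, so the founder offers 71, keeping 29.

29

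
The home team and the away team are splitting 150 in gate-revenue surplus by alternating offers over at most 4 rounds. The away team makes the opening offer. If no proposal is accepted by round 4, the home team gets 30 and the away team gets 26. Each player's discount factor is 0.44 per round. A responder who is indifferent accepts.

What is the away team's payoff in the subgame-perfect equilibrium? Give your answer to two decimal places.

Round 4 (the home team proposes): the away team gets 26 if talks fail, so the home team offers 26 and keeps 124.
Round 3 (the away team proposes): the home team can get 124 next round, worth 0.44 × 124 = 54.56 now; the away team offers that and keeps 95.44.
Round 2 (the home team proposes): the away team can get 95.44 next round, worth 0.44 × 95.44 = 41.9936 now; the home team offers that and keeps 108.0064.
Round 1 (the away team proposes): the home team can get 108.0064 next round, worth 0.44 × 108.0064 = 47.522816 now, so the away team offers 47.522816, keeping 102.477184.

102.48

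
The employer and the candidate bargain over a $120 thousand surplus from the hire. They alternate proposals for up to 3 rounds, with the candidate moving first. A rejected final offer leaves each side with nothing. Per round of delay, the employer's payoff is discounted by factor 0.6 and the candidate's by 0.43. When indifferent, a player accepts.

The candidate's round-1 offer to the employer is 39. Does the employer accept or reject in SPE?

Round 3 (the candidate proposes): the employer will accept anything ≥ 0, so the candidate offers 0 and keeps 120.
Round 2 (the employer proposes): the candidate can get 120 next round, worth 0.43 × 120 = 51.6 now. The employer offers 51.6 and keeps 120 − 51.6 = 68.4.
So by rejecting in round 1, the employer gets 68.4 next round, worth 0.6 × 68.4 = 41.04 now.
Offer 39 < 41.04, so the employer rejects.

Reject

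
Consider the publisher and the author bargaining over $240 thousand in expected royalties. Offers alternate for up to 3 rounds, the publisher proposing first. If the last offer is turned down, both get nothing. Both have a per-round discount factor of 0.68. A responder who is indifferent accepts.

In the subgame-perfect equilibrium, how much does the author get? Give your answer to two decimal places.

52.22

Solve by backward induction from round 3.
Round 3 (the publisher proposes): the author will accept anything ≥ 0, so the publisher offers 0 and keeps 240.
Round 2 (the author proposes): the publisher can get 240 next round, worth 0.68 × 240 = 163.2 now; the author offers that and keeps 76.8.
Round 1 (the publisher proposes): the author can get 76.8 next round, worth 0.68 × 76.8 = 52.224 now, so the publisher offers 52.224, keeping 187.776.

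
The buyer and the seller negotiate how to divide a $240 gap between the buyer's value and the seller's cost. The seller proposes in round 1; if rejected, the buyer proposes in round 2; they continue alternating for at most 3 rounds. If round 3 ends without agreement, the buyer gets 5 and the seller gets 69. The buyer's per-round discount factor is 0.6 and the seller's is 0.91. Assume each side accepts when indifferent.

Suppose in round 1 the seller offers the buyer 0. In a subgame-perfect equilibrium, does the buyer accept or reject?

Round 3 (the seller proposes): the buyer gets 5 if talks fail, so the seller offers 5 and keeps 235.
Round 2 (the buyer proposes): the seller can get 235 next round, worth 0.91 × 235 = 213.85 now, so the buyer offers 213.85, keeping 26.15.
So by rejecting in round 1, the buyer gets 26.15 next round, worth 0.6 × 26.15 = 15.69 now.
Offer 0 < 15.69, so the buyer rejects.

Reject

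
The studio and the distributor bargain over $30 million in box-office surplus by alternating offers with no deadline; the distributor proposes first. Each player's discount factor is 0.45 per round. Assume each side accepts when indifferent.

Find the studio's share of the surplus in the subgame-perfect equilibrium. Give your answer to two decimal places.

Let x be the distributor's share when the distributor proposes and y be the studio's share when the studio proposes.
The studio accepts iff offered ≥ 0.45·y, so x = 30 − 0.45y. Symmetrically y = 30 − 0.45x.
Substituting: x = 30 − 0.45(30 − 0.45x), giving x(1 − 0.45·0.45) = 30(1 − 0.45).
So x = 30 × 0.55 / 0.7975 ≈ 20.6897, and the studio receives 30 − x ≈ 9.3103.

9.31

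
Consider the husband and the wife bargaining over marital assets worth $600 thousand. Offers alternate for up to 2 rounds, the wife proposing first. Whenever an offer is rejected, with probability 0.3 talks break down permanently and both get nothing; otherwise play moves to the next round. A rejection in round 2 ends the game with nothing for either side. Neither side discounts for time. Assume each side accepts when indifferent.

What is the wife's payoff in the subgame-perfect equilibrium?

180

Round 2 (the husband proposes): rejection yields 0 for the wife; the husband offers 0 and keeps 600.
Round 1 (the wife proposes): rejecting gives the husband an expected 0.7 × 600 = 420; the wife offers that and keeps 180.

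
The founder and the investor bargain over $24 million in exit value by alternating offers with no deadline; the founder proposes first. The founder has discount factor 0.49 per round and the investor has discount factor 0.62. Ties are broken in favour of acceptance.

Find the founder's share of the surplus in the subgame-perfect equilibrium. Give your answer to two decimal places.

When the founder proposes, the investor accepts any offer worth at least 0.62 times what the investor would get by proposing next round; and vice versa.
This gives x = 24 − 0.62y and y = 24 − 0.49x, where x and y are each side's share when it proposes.
Hence (1 − 0.62·0.49)x = 24(1 − 0.62), i.e. 0.6962·x = 9.12.
x ≈ 13.0997; the investor's share is 24 − x ≈ 10.9003.

13.10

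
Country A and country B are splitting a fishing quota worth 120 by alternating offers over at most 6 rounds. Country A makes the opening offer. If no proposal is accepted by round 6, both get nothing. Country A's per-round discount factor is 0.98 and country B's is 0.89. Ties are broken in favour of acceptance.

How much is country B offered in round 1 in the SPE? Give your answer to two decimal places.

85.25

Solve by backward induction from round 6.
Round 6 (country B proposes): rejection yields 0 for country A; country B offers 0 and keeps 120.
Round 5 (country A proposes): country B can get 120 next round, worth 0.89 × 120 = 106.8 now. Country A offers 106.8 and keeps 120 − 106.8 = 13.2.
Round 4 (country B proposes): country A can get 13.2 next round, worth 0.98 × 13.2 = 12.936 now; country B offers that and keeps 107.064.
Round 3 (country A proposes): country B can get 107.064 next round, worth 0.89 × 107.064 = 95.28696 now; country A offers that and keeps 24.71304.
Round 2 (country B proposes): country A can get 24.71304 next round, worth 0.98 × 24.71304 = 24.2187792 now. Country B offers 24.2187792 and keeps 120 − 24.2187792 = 95.7812208.
Round 1 (country A proposes): country B can get 95.7812208 next round, worth 0.89 × 95.7812208 = 85.245286512 now, so country A offers 85.245286512, keeping 34.754713488.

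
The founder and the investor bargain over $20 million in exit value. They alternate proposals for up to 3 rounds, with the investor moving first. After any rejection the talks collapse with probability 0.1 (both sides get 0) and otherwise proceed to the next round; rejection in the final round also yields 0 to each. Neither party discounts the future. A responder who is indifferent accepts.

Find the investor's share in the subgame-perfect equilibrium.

By backward induction:
Round 3 (the investor proposes): the founder will accept anything ≥ 0, so the investor offers 0 and keeps 20.
Round 2 (the founder proposes): rejecting gives the investor an expected 0.9 × 20 = 18. The founder offers 18 and keeps 20 − 18 = 2.
Round 1 (the investor proposes): rejecting gives the founder an expected 0.9 × 2 = 1.8. The investor offers 1.8 and keeps 20 − 1.8 = 18.2.

18.2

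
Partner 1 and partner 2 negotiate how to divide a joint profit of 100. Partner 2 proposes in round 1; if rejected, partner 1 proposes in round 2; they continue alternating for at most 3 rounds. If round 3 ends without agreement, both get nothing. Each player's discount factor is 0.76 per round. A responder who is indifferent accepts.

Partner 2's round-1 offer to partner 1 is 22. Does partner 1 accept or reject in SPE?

Accept

Work out partner 1's continuation value if the offer is rejected.
Round 3 (partner 2 proposes): partner 1 will accept anything ≥ 0, so partner 2 offers 0 and keeps 100.
Round 2 (partner 1 proposes): partner 2 can get 100 next round, worth 0.76 × 100 = 76 now; partner 1 offers that and keeps 24.
So by rejecting in round 1, partner 1 gets 24 next round, worth 0.76 × 24 = 18.24 now.
Offer 22 ≥ 18.24, so partner 1 accepts.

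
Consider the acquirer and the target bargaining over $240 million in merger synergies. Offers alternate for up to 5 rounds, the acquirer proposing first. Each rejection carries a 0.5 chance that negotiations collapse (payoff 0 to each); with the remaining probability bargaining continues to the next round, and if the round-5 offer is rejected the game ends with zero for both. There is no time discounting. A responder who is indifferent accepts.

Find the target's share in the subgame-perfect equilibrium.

75

By backward induction:
Round 5 (the acquirer proposes): the target will accept anything ≥ 0, so the acquirer offers 0 and keeps 240.
Round 4 (the target proposes): rejecting gives the acquirer an expected 0.5 × 240 = 120, so the target offers 120, keeping 120.
Round 3 (the acquirer proposes): rejecting gives the target an expected 0.5 × 120 = 60. The acquirer offers 60 and keeps 240 − 60 = 180.
Round 2 (the target proposes): rejecting gives the acquirer an expected 0.5 × 180 = 90. The target offers 90 and keeps 240 − 90 = 150.
Round 1 (the acquirer proposes): rejecting gives the target an expected 0.5 × 150 = 75; the acquirer offers that and keeps 165.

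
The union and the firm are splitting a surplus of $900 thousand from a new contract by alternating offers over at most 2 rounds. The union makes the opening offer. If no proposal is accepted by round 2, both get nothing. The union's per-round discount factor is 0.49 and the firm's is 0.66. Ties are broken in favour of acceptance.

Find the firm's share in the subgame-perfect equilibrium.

By backward induction:
Round 2 (the firm proposes): the union will accept anything ≥ 0, so the firm offers 0 and keeps 900.
Round 1 (the union proposes): the firm can get 900 next round, worth 0.66 × 900 = 594 now. The union offers 594 and keeps 900 − 594 = 306.

594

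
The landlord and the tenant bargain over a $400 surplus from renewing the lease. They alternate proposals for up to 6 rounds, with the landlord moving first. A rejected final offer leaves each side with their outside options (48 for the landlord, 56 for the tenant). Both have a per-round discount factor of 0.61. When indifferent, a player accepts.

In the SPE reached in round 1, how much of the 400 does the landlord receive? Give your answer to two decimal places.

239.70

By backward induction:
Round 6 (the tenant proposes): the landlord gets 48 if talks fail, so the tenant offers 48 and keeps 352.
Round 5 (the landlord proposes): the tenant can get 352 next round, worth 0.61 × 352 = 214.72 now; the landlord offers that and keeps 185.28.
Round 4 (the tenant proposes): the landlord can get 185.28 next round, worth 0.61 × 185.28 = 113.0208 now; the tenant offers that and keeps 286.9792.
Round 3 (the landlord proposes): the tenant can get 286.9792 next round, worth 0.61 × 286.9792 = 175.057312 now. The landlord offers 175.057312 and keeps 400 − 175.057312 = 224.942688.
Round 2 (the tenant proposes): the landlord can get 224.942688 next round, worth 0.61 × 224.942688 = 137.21503968 now, so the tenant offers 137.21503968, keeping 262.78496032.
Round 1 (the landlord proposes): the tenant can get 262.78496032 next round, worth 0.61 × 262.78496032 = 160.2988257952 now; the landlord offers that and keeps 239.7011742048.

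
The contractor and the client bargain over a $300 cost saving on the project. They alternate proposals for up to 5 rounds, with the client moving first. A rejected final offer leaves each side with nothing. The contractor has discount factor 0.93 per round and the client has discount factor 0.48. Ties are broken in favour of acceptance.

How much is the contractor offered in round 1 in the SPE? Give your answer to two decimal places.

209.84

Round 5 (the client proposes): rejection yields 0 for the contractor; the client offers 0 and keeps 300.
Round 4 (the contractor proposes): the client can get 300 next round, worth 0.48 × 300 = 144 now, so the contractor offers 144, keeping 156.
Round 3 (the client proposes): the contractor can get 156 next round, worth 0.93 × 156 = 145.08 now; the client offers that and keeps 154.92.
Round 2 (the contractor proposes): the client can get 154.92 next round, worth 0.48 × 154.92 = 74.3616 now. The contractor offers 74.3616 and keeps 300 − 74.3616 = 225.6384.
Round 1 (the client proposes): the contractor can get 225.6384 next round, worth 0.93 × 225.6384 = 209.843712 now; the client offers that and keeps 90.156288.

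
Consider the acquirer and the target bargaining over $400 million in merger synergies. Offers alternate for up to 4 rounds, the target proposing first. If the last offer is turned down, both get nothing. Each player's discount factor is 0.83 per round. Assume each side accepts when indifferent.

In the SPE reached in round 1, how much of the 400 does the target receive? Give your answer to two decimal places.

Round 4 (the acquirer proposes): the target will accept anything ≥ 0, so the acquirer offers 0 and keeps 400.
Round 3 (the target proposes): the acquirer can get 400 next round, worth 0.83 × 400 = 332 now. The target offers 332 and keeps 400 − 332 = 68.
Round 2 (the acquirer proposes): the target can get 68 next round, worth 0.83 × 68 = 56.44 now. The acquirer offers 56.44 and keeps 400 − 56.44 = 343.56.
Round 1 (the target proposes): the acquirer can get 343.56 next round, worth 0.83 × 343.56 = 285.1548 now, so the target offers 285.1548, keeping 114.8452.

114.85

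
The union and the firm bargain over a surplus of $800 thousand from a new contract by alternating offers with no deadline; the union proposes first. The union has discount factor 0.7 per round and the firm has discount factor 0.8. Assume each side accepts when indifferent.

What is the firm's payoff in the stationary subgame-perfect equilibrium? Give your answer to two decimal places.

436.36

In a stationary SPE each proposer offers the other exactly their discounted continuation value.
If the union keeps x when proposing and the firm keeps y when proposing, then x = 800 − 0.8y and y = 800 − 0.7x.
Solving: x = 800(1 − 0.8) / (1 − 0.7·0.8) = 160 / 0.44 ≈ 363.6364.
The firm gets 800 − 363.6364 ≈ 436.3636.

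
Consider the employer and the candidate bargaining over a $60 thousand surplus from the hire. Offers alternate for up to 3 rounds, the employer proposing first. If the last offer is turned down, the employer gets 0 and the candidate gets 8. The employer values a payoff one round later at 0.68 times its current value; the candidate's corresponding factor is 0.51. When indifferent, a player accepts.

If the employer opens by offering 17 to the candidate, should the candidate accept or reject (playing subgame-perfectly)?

Accept

Work out the candidate's continuation value if the offer is rejected.
Round 3 (the employer proposes): the candidate gets 8 if talks fail, so the employer offers 8 and keeps 52.
Round 2 (the candidate proposes): the employer can get 52 next round, worth 0.68 × 52 = 35.36 now, so the candidate offers 35.36, keeping 24.64.
So by rejecting in round 1, the candidate gets 24.64 next round, worth 0.51 × 24.64 = 12.5664 now.
Offer 17 ≥ 12.5664, so the candidate accepts.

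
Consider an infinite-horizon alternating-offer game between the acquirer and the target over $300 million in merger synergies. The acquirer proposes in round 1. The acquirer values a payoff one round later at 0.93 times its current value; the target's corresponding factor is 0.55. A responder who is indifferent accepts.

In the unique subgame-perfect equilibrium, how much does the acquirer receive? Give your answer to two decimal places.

276.36

Let x be the acquirer's share when the acquirer proposes and y be the target's share when the target proposes.
The target accepts iff offered ≥ 0.55·y, so x = 300 − 0.55y. Symmetrically y = 300 − 0.93x.
Substituting: x = 300 − 0.55(300 − 0.93x), giving x(1 − 0.93·0.55) = 300(1 − 0.55).
So x = 300 × 0.45 / 0.4885 ≈ 276.3562, and the target receives 300 − x ≈ 23.6438.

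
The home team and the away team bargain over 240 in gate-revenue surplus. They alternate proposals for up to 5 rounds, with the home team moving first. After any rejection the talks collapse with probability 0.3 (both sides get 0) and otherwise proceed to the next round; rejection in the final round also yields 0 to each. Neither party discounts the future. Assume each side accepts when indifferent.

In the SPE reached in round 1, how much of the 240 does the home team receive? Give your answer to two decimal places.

Round 5 (the home team proposes): the away team will accept anything ≥ 0, so the home team offers 0 and keeps 240.
Round 4 (the away team proposes): rejecting gives the home team an expected 0.7 × 240 = 168. The away team offers 168 and keeps 240 − 168 = 72.
Round 3 (the home team proposes): rejecting gives the away team an expected 0.7 × 72 = 50.4, so the home team offers 50.4, keeping 189.6.
Round 2 (the away team proposes): rejecting gives the home team an expected 0.7 × 189.6 = 132.72; the away team offers that and keeps 107.28.
Round 1 (the home team proposes): rejecting gives the away team an expected 0.7 × 107.28 = 75.096; the home team offers that and keeps 164.904.

164.90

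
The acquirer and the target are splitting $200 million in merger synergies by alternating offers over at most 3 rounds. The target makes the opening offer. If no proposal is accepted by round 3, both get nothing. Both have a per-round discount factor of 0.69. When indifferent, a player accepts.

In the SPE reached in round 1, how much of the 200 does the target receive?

157.22

Round 3 (the target proposes): rejection yields 0 for the acquirer; the target offers 0 and keeps 200.
Round 2 (the acquirer proposes): the target can get 200 next round, worth 0.69 × 200 = 138 now. The acquirer offers 138 and keeps 200 − 138 = 62.
Round 1 (the target proposes): the acquirer can get 62 next round, worth 0.69 × 62 = 42.78 now, so the target offers 42.78, keeping 157.22.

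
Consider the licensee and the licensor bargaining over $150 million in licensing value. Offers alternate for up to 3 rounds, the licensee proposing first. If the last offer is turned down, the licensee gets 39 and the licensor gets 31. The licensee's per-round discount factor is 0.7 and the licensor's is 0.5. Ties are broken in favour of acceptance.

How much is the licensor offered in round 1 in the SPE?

Round 3 (the licensee proposes): the licensor gets 31 if talks fail, so the licensee offers 31 and keeps 119.
Round 2 (the licensor proposes): the licensee can get 119 next round, worth 0.7 × 119 = 83.3 now; the licensor offers that and keeps 66.7.
Round 1 (the licensee proposes): the licensor can get 66.7 next round, worth 0.5 × 66.7 = 33.35 now. The licensee offers 33.35 and keeps 150 − 33.35 = 116.65.

33.35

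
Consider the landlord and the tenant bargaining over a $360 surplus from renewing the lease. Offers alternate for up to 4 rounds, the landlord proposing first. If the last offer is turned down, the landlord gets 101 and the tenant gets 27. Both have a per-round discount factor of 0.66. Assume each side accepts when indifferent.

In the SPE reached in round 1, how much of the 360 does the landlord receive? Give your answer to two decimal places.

204.75

Round 4 (the tenant proposes): the landlord gets 101 if talks fail, so the tenant offers 101 and keeps 259.
Round 3 (the landlord proposes): the tenant can get 259 next round, worth 0.66 × 259 = 170.94 now, so the landlord offers 170.94, keeping 189.06.
Round 2 (the tenant proposes): the landlord can get 189.06 next round, worth 0.66 × 189.06 = 124.7796 now, so the tenant offers 124.7796, keeping 235.2204.
Round 1 (the landlord proposes): the tenant can get 235.2204 next round, worth 0.66 × 235.2204 = 155.245464 now, so the landlord offers 155.245464, keeping 204.754536.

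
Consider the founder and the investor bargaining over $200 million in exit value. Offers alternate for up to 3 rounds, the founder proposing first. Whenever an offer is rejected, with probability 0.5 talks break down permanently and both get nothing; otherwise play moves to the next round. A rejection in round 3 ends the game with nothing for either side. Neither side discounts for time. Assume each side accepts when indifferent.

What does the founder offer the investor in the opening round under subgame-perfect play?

50

Round 3 (the founder proposes): the investor will accept anything ≥ 0, so the founder offers 0 and keeps 200.
Round 2 (the investor proposes): rejecting gives the founder an expected 0.5 × 200 = 100, so the investor offers 100, keeping 100.
Round 1 (the founder proposes): rejecting gives the investor an expected 0.5 × 100 = 50; the founder offers that and keeps 150.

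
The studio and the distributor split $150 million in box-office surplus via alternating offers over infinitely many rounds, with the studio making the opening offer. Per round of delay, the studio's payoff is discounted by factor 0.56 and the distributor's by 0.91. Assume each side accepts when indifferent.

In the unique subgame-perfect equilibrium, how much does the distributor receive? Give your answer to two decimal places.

Let x be the studio's share when the studio proposes and y be the distributor's share when the distributor proposes.
The distributor accepts iff offered ≥ 0.91·y, so x = 150 − 0.91y. Symmetrically y = 150 − 0.56x.
Substituting: x = 150 − 0.91(150 − 0.56x), giving x(1 − 0.56·0.91) = 150(1 − 0.91).
So x = 150 × 0.09 / 0.4904 ≈ 27.5285, and the distributor receives 150 − x ≈ 122.4715.

122.47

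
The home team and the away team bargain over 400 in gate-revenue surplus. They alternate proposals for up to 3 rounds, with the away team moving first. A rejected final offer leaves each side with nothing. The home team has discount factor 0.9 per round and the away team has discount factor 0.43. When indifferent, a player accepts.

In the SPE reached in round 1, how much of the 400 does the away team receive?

194.8

Round 3 (the away team proposes): rejection yields 0 for the home team; the away team offers 0 and keeps 400.
Round 2 (the home team proposes): the away team can get 400 next round, worth 0.43 × 400 = 172 now, so the home team offers 172, keeping 228.
Round 1 (the away team proposes): the home team can get 228 next round, worth 0.9 × 228 = 205.2 now, so the away team offers 205.2, keeping 194.8.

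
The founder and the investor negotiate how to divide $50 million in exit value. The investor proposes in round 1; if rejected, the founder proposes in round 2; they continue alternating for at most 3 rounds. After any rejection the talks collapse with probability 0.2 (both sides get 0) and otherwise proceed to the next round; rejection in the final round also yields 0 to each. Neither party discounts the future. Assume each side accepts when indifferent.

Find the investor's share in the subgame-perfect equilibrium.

Round 3 (the investor proposes): rejection yields 0 for the founder; the investor offers 0 and keeps 50.
Round 2 (the founder proposes): rejecting gives the investor an expected 0.8 × 50 = 40. The founder offers 40 and keeps 50 − 40 = 10.
Round 1 (the investor proposes): rejecting gives the founder an expected 0.8 × 10 = 8, so the investor offers 8, keeping 42.

42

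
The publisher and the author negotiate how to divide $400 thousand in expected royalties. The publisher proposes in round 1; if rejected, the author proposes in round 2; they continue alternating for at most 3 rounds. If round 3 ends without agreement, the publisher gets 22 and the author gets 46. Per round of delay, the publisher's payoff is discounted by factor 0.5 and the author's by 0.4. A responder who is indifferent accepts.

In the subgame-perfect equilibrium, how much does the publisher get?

310.8

Work backward from the last round.
Round 3 (the publisher proposes): the author gets 46 if talks fail, so the publisher offers 46 and keeps 354.
Round 2 (the author proposes): the publisher can get 354 next round, worth 0.5 × 354 = 177 now, so the author offers 177, keeping 223.
Round 1 (the publisher proposes): the author can get 223 next round, worth 0.4 × 223 = 89.2 now. The publisher offers 89.2 and keeps 400 − 89.2 = 310.8.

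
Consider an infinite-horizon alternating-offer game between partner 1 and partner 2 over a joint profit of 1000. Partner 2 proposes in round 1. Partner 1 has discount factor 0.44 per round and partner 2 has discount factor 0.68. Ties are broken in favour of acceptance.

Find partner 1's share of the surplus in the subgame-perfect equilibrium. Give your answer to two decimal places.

Let x be partner 2's share when partner 2 proposes and y be partner 1's share when partner 1 proposes.
Partner 1 accepts iff offered ≥ 0.44·y, so x = 1000 − 0.44y. Symmetrically y = 1000 − 0.68x.
Substituting: x = 1000 − 0.44(1000 − 0.68x), giving x(1 − 0.68·0.44) = 1000(1 − 0.44).
So x = 1000 × 0.56 / 0.7008 ≈ 799.0868, and partner 1 receives 1000 − x ≈ 200.9132.

200.91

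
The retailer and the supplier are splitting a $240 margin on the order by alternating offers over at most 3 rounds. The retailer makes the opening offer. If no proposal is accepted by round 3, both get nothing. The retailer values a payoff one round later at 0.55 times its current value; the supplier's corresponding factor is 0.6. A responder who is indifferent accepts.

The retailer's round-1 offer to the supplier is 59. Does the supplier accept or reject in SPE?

Round 3 (the retailer proposes): the supplier will accept anything ≥ 0, so the retailer offers 0 and keeps 240.
Round 2 (the supplier proposes): the retailer can get 240 next round, worth 0.55 × 240 = 132 now; the supplier offers that and keeps 108.
So by rejecting in round 1, the supplier gets 108 next round, worth 0.6 × 108 = 64.8 now.
Offer 59 < 64.8, so the supplier rejects.

Reject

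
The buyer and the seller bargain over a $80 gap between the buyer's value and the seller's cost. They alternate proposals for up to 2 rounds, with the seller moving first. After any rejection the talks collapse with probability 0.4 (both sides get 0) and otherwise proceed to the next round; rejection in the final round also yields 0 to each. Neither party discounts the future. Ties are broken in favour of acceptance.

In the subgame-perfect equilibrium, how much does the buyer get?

Round 2 (the buyer proposes): rejection yields 0 for the seller; the buyer offers 0 and keeps 80.
Round 1 (the seller proposes): rejecting gives the buyer an expected 0.6 × 80 = 48, so the seller offers 48, keeping 32.

48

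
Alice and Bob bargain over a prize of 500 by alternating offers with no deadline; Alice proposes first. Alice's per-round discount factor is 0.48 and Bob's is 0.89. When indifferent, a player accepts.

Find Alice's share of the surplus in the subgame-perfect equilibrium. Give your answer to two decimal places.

96.02

In a stationary SPE each proposer offers the other exactly their discounted continuation value.
If Alice keeps x when proposing and Bob keeps y when proposing, then x = 500 − 0.89y and y = 500 − 0.48x.
Solving: x = 500(1 − 0.89) / (1 − 0.48·0.89) = 55 / 0.5728 ≈ 96.0196.
Bob gets 500 − 96.0196 ≈ 403.9804.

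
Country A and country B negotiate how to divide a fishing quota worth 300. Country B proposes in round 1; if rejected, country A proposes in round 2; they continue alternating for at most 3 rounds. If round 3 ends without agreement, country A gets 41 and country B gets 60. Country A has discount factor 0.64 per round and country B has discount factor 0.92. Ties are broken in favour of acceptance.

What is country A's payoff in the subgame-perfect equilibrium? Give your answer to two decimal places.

39.50

Round 3 (country B proposes): country A gets 41 if talks fail, so country B offers 41 and keeps 259.
Round 2 (country A proposes): country B can get 259 next round, worth 0.92 × 259 = 238.28 now. Country A offers 238.28 and keeps 300 − 238.28 = 61.72.
Round 1 (country B proposes): country A can get 61.72 next round, worth 0.64 × 61.72 = 39.5008 now, so country B offers 39.5008, keeping 260.4992.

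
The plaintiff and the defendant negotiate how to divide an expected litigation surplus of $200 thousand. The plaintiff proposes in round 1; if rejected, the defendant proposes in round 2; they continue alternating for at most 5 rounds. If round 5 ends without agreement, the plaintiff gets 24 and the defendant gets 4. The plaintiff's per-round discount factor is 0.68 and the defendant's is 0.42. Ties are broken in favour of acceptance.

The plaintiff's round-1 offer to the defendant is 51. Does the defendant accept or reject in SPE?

Accept

Work out the defendant's continuation value if the offer is rejected.
Round 5 (the plaintiff proposes): the defendant gets 4 if talks fail, so the plaintiff offers 4 and keeps 196.
Round 4 (the defendant proposes): the plaintiff can get 196 next round, worth 0.68 × 196 = 133.28 now; the defendant offers that and keeps 66.72.
Round 3 (the plaintiff proposes): the defendant can get 66.72 next round, worth 0.42 × 66.72 = 28.0224 now, so the plaintiff offers 28.0224, keeping 171.9776.
Round 2 (the defendant proposes): the plaintiff can get 171.9776 next round, worth 0.68 × 171.9776 = 116.944768 now, so the defendant offers 116.944768, keeping 83.055232.
So by rejecting in round 1, the defendant gets 83.055232 next round, worth 0.42 × 83.055232 = 34.88319744 now.
Offer 51 ≥ 34.88319744, so the defendant accepts.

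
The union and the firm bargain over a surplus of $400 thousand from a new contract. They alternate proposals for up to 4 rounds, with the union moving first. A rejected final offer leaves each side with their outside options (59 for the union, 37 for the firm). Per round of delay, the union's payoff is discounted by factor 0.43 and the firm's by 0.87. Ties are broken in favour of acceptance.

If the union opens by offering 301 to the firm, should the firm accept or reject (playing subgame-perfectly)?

Reject

Round 4 (the firm proposes): the union gets 59 if talks fail, so the firm offers 59 and keeps 341.
Round 3 (the union proposes): the firm can get 341 next round, worth 0.87 × 341 = 296.67 now, so the union offers 296.67, keeping 103.33.
Round 2 (the firm proposes): the union can get 103.33 next round, worth 0.43 × 103.33 = 44.4319 now, so the firm offers 44.4319, keeping 355.5681.
So by rejecting in round 1, the firm gets 355.5681 next round, worth 0.87 × 355.5681 = 309.344247 now.
Offer 301 < 309.344247, so the firm rejects.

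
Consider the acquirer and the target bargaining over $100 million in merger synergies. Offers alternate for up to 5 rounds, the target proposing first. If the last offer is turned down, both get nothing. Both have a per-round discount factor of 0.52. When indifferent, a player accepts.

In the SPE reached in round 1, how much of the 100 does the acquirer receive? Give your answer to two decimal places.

Round 5 (the target proposes): the acquirer will accept anything ≥ 0, so the target offers 0 and keeps 100.
Round 4 (the acquirer proposes): the target can get 100 next round, worth 0.52 × 100 = 52 now, so the acquirer offers 52, keeping 48.
Round 3 (the target proposes): the acquirer can get 48 next round, worth 0.52 × 48 = 24.96 now. The target offers 24.96 and keeps 100 − 24.96 = 75.04.
Round 2 (the acquirer proposes): the target can get 75.04 next round, worth 0.52 × 75.04 = 39.0208 now, so the acquirer offers 39.0208, keeping 60.9792.
Round 1 (the target proposes): the acquirer can get 60.9792 next round, worth 0.52 × 60.9792 = 31.709184 now. The target offers 31.709184 and keeps 100 − 31.709184 = 68.290816.

31.71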